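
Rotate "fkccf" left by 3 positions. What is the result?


Input: "fkccf", rotate left by 3
First 3 characters: "fkc"
Remaining characters: "cf"
Concatenate remaining + first: "cf" + "fkc" = "cffkc"

cffkc


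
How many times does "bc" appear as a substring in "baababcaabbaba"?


Searching for "bc" in "baababcaabbaba"
Scanning each position:
  Position 0: "ba" => no
  Position 1: "aa" => no
  Position 2: "ab" => no
  Position 3: "ba" => no
  Position 4: "ab" => no
  Position 5: "bc" => MATCH
  Position 6: "ca" => no
  Position 7: "aa" => no
  Position 8: "ab" => no
  Position 9: "bb" => no
  Position 10: "ba" => no
  Position 11: "ab" => no
  Position 12: "ba" => no
Total occurrences: 1

1


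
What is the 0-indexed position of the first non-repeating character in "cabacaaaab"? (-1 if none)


Input: cabacaaaab
Character frequencies:
  'a': 6
  'b': 2
  'c': 2
Scanning left to right for freq == 1:
  Position 0 ('c'): freq=2, skip
  Position 1 ('a'): freq=6, skip
  Position 2 ('b'): freq=2, skip
  Position 3 ('a'): freq=6, skip
  Position 4 ('c'): freq=2, skip
  Position 5 ('a'): freq=6, skip
  Position 6 ('a'): freq=6, skip
  Position 7 ('a'): freq=6, skip
  Position 8 ('a'): freq=6, skip
  Position 9 ('b'): freq=2, skip
  No unique character found => answer = -1

-1


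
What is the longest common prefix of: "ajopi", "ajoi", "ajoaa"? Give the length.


Words: ajopi, ajoi, ajoaa
  Position 0: all 'a' => match
  Position 1: all 'j' => match
  Position 2: all 'o' => match
  Position 3: ('p', 'i', 'a') => mismatch, stop
LCP = "ajo" (length 3)

3


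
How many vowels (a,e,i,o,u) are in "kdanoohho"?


Input: kdanoohho
Checking each character:
  'k' at position 0: consonant
  'd' at position 1: consonant
  'a' at position 2: vowel (running total: 1)
  'n' at position 3: consonant
  'o' at position 4: vowel (running total: 2)
  'o' at position 5: vowel (running total: 3)
  'h' at position 6: consonant
  'h' at position 7: consonant
  'o' at position 8: vowel (running total: 4)
Total vowels: 4

4


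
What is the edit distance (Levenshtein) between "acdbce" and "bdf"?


Computing edit distance: "acdbce" -> "bdf"
DP table:
           b    d    f
      0    1    2    3
  a   1    1    2    3
  c   2    2    2    3
  d   3    3    2    3
  b   4    3    3    3
  c   5    4    4    4
  e   6    5    5    5
Edit distance = dp[6][3] = 5

5


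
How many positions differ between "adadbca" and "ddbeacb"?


Comparing "adadbca" and "ddbeacb" position by position:
  Position 0: 'a' vs 'd' => DIFFER
  Position 1: 'd' vs 'd' => same
  Position 2: 'a' vs 'b' => DIFFER
  Position 3: 'd' vs 'e' => DIFFER
  Position 4: 'b' vs 'a' => DIFFER
  Position 5: 'c' vs 'c' => same
  Position 6: 'a' vs 'b' => DIFFER
Positions that differ: 5

5


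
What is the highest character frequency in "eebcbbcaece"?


Input: eebcbbcaece
Character counts:
  'a': 1
  'b': 3
  'c': 3
  'e': 4
Maximum frequency: 4

4


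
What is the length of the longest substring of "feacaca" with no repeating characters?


Input: "feacaca"
Sliding window (track last position of each char):
  Position 0 ('f'): window [0,0] length 1 -- new best
  Position 1 ('e'): window [0,1] length 2 -- new best
  Position 2 ('a'): window [0,2] length 3 -- new best
  Position 3 ('c'): window [0,3] length 4 -- new best
  Position 4 ('a'): repeat (last at 2), move window start to 3
  Position 4 ('a'): window [3,4] length 2
  Position 5 ('c'): repeat (last at 3), move window start to 4
  Position 5 ('c'): window [4,5] length 2
  Position 6 ('a'): repeat (last at 4), move window start to 5
  Position 6 ('a'): window [5,6] length 2
Longest substring with no repeats: "feac" with length 4

4


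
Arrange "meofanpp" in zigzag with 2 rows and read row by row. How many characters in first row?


Zigzag "meofanpp" into 2 rows:
Placing characters:
  'm' => row 0
  'e' => row 1
  'o' => row 0
  'f' => row 1
  'a' => row 0
  'n' => row 1
  'p' => row 0
  'p' => row 1
Rows:
  Row 0: "moap"
  Row 1: "efnp"
First row length: 4

4


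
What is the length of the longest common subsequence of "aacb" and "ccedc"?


LCS of "aacb" and "ccedc"
DP table:
           c    c    e    d    c
      0    0    0    0    0    0
  a   0    0    0    0    0    0
  a   0    0    0    0    0    0
  c   0    1    1    1    1    1
  b   0    1    1    1    1    1
LCS length = dp[4][5] = 1

1


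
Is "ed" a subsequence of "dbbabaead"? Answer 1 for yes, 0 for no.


Check if "ed" is a subsequence of "dbbabaead"
Greedy scan:
  Position 0 ('d'): no match needed
  Position 1 ('b'): no match needed
  Position 2 ('b'): no match needed
  Position 3 ('a'): no match needed
  Position 4 ('b'): no match needed
  Position 5 ('a'): no match needed
  Position 6 ('e'): matches sub[0] = 'e'
  Position 7 ('a'): no match needed
  Position 8 ('d'): matches sub[1] = 'd'
All 2 characters matched => is a subsequence

1


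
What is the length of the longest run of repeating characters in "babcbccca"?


Input: "babcbccca"
Scanning for longest run:
  Position 1 ('a'): new char, reset run to 1
  Position 2 ('b'): new char, reset run to 1
  Position 3 ('c'): new char, reset run to 1
  Position 4 ('b'): new char, reset run to 1
  Position 5 ('c'): new char, reset run to 1
  Position 6 ('c'): continues run of 'c', length=2
  Position 7 ('c'): continues run of 'c', length=3
  Position 8 ('a'): new char, reset run to 1
Longest run: 'c' with length 3

3


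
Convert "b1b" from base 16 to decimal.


Input: "b1b" in base 16
Positional expansion:
  Digit 'b' (value 11) x 16^2 = 2816
  Digit '1' (value 1) x 16^1 = 16
  Digit 'b' (value 11) x 16^0 = 11
Sum = 2843

2843


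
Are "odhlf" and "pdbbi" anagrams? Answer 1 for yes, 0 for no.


Strings: "odhlf", "pdbbi"
Sorted first:  dfhlo
Sorted second: bbdip
Differ at position 0: 'd' vs 'b' => not anagrams

0


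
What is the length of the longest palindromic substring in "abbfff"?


Input: "abbfff"
Checking substrings for palindromes:
  [3:6] "fff" (len 3) => palindrome
  [1:3] "bb" (len 2) => palindrome
  [3:5] "ff" (len 2) => palindrome
  [4:6] "ff" (len 2) => palindrome
Longest palindromic substring: "fff" with length 3

3


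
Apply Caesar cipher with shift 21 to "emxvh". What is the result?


Caesar cipher: shift "emxvh" by 21
  'e' (pos 4) + 21 = pos 25 = 'z'
  'm' (pos 12) + 21 = pos 7 = 'h'
  'x' (pos 23) + 21 = pos 18 = 's'
  'v' (pos 21) + 21 = pos 16 = 'q'
  'h' (pos 7) + 21 = pos 2 = 'c'
Result: zhsqc

zhsqc


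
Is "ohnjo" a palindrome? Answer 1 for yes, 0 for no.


Input: ohnjo
Reversed: ojnho
  Compare pos 0 ('o') with pos 4 ('o'): match
  Compare pos 1 ('h') with pos 3 ('j'): MISMATCH
Result: not a palindrome

0


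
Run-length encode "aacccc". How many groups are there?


Input: aacccc
Scanning for consecutive runs:
  Group 1: 'a' x 2 (positions 0-1)
  Group 2: 'c' x 4 (positions 2-5)
Total groups: 2

2


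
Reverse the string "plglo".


Input: plglo
Reading characters right to left:
  Position 4: 'o'
  Position 3: 'l'
  Position 2: 'g'
  Position 1: 'l'
  Position 0: 'p'
Reversed: olglp

olglp


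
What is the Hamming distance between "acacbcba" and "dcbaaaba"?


Comparing "acacbcba" and "dcbaaaba" position by position:
  Position 0: 'a' vs 'd' => differ
  Position 1: 'c' vs 'c' => same
  Position 2: 'a' vs 'b' => differ
  Position 3: 'c' vs 'a' => differ
  Position 4: 'b' vs 'a' => differ
  Position 5: 'c' vs 'a' => differ
  Position 6: 'b' vs 'b' => same
  Position 7: 'a' vs 'a' => same
Total differences (Hamming distance): 5

5


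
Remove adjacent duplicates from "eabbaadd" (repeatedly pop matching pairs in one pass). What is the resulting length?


Input: eabbaadd
Stack-based adjacent duplicate removal:
  Read 'e': push. Stack: e
  Read 'a': push. Stack: ea
  Read 'b': push. Stack: eab
  Read 'b': matches stack top 'b' => pop. Stack: ea
  Read 'a': matches stack top 'a' => pop. Stack: e
  Read 'a': push. Stack: ea
  Read 'd': push. Stack: ead
  Read 'd': matches stack top 'd' => pop. Stack: ea
Final stack: "ea" (length 2)

2


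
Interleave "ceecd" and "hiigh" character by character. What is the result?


Interleaving "ceecd" and "hiigh":
  Position 0: 'c' from first, 'h' from second => "ch"
  Position 1: 'e' from first, 'i' from second => "ei"
  Position 2: 'e' from first, 'i' from second => "ei"
  Position 3: 'c' from first, 'g' from second => "cg"
  Position 4: 'd' from first, 'h' from second => "dh"
Result: cheieicgdh

cheieicgdh


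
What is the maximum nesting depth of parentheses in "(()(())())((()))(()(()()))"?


Input: "(()(())())((()))(()(()()))"
Tracking depth:
  Position 0 '(': depth becomes 1
  Position 1 '(': depth becomes 2
  Position 2 ')': depth becomes 1
  Position 3 '(': depth becomes 2
  Position 4 '(': depth becomes 3
  Position 5 ')': depth becomes 2
  Position 6 ')': depth becomes 1
  Position 7 '(': depth becomes 2
  Position 8 ')': depth becomes 1
  Position 9 ')': depth becomes 0
  Position 10 '(': depth becomes 1
  Position 11 '(': depth becomes 2
  Position 12 '(': depth becomes 3
  Position 13 ')': depth becomes 2
  Position 14 ')': depth becomes 1
  Position 15 ')': depth becomes 0
  Position 16 '(': depth becomes 1
  Position 17 '(': depth becomes 2
  Position 18 ')': depth becomes 1
  Position 19 '(': depth becomes 2
  Position 20 '(': depth becomes 3
  Position 21 ')': depth becomes 2
  Position 22 '(': depth becomes 3
  Position 23 ')': depth becomes 2
  Position 24 ')': depth becomes 1
  Position 25 ')': depth becomes 0
Maximum depth reached: 3

3


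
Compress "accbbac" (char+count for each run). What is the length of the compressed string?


Input: accbbac
Runs:
  'a' x 1 => "a1"
  'c' x 2 => "c2"
  'b' x 2 => "b2"
  'a' x 1 => "a1"
  'c' x 1 => "c1"
Compressed: "a1c2b2a1c1"
Compressed length: 10

10


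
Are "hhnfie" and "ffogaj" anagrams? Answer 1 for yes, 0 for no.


Strings: "hhnfie", "ffogaj"
Sorted first:  efhhin
Sorted second: affgjo
Differ at position 0: 'e' vs 'a' => not anagrams

0


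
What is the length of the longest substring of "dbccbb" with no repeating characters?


Input: "dbccbb"
Sliding window (track last position of each char):
  Position 0 ('d'): window [0,0] length 1 -- new best
  Position 1 ('b'): window [0,1] length 2 -- new best
  Position 2 ('c'): window [0,2] length 3 -- new best
  Position 3 ('c'): repeat (last at 2), move window start to 3
  Position 3 ('c'): window [3,3] length 1
  Position 4 ('b'): window [3,4] length 2
  Position 5 ('b'): repeat (last at 4), move window start to 5
  Position 5 ('b'): window [5,5] length 1
Longest substring with no repeats: "dbc" with length 3

3


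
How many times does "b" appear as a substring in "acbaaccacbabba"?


Searching for "b" in "acbaaccacbabba"
Scanning each position:
  Position 0: "a" => no
  Position 1: "c" => no
  Position 2: "b" => MATCH
  Position 3: "a" => no
  Position 4: "a" => no
  Position 5: "c" => no
  Position 6: "c" => no
  Position 7: "a" => no
  Position 8: "c" => no
  Position 9: "b" => MATCH
  Position 10: "a" => no
  Position 11: "b" => MATCH
  Position 12: "b" => MATCH
  Position 13: "a" => no
Total occurrences: 4

4


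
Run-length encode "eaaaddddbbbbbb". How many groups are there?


Input: eaaaddddbbbbbb
Scanning for consecutive runs:
  Group 1: 'e' x 1 (positions 0-0)
  Group 2: 'a' x 3 (positions 1-3)
  Group 3: 'd' x 4 (positions 4-7)
  Group 4: 'b' x 6 (positions 8-13)
Total groups: 4

4


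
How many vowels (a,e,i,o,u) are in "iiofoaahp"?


Input: iiofoaahp
Checking each character:
  'i' at position 0: vowel (running total: 1)
  'i' at position 1: vowel (running total: 2)
  'o' at position 2: vowel (running total: 3)
  'f' at position 3: consonant
  'o' at position 4: vowel (running total: 4)
  'a' at position 5: vowel (running total: 5)
  'a' at position 6: vowel (running total: 6)
  'h' at position 7: consonant
  'p' at position 8: consonant
Total vowels: 6

6


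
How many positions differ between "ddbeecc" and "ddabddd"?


Comparing "ddbeecc" and "ddabddd" position by position:
  Position 0: 'd' vs 'd' => same
  Position 1: 'd' vs 'd' => same
  Position 2: 'b' vs 'a' => DIFFER
  Position 3: 'e' vs 'b' => DIFFER
  Position 4: 'e' vs 'd' => DIFFER
  Position 5: 'c' vs 'd' => DIFFER
  Position 6: 'c' vs 'd' => DIFFER
Positions that differ: 5

5


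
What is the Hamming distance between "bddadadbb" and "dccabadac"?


Comparing "bddadadbb" and "dccabadac" position by position:
  Position 0: 'b' vs 'd' => differ
  Position 1: 'd' vs 'c' => differ
  Position 2: 'd' vs 'c' => differ
  Position 3: 'a' vs 'a' => same
  Position 4: 'd' vs 'b' => differ
  Position 5: 'a' vs 'a' => same
  Position 6: 'd' vs 'd' => same
  Position 7: 'b' vs 'a' => differ
  Position 8: 'b' vs 'c' => differ
Total differences (Hamming distance): 6

6


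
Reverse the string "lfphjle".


Input: lfphjle
Reading characters right to left:
  Position 6: 'e'
  Position 5: 'l'
  Position 4: 'j'
  Position 3: 'h'
  Position 2: 'p'
  Position 1: 'f'
  Position 0: 'l'
Reversed: eljhpfl

eljhpfl


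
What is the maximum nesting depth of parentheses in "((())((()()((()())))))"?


Input: "((())((()()((()())))))"
Tracking depth:
  Position 0 '(': depth becomes 1
  Position 1 '(': depth becomes 2
  Position 2 '(': depth becomes 3
  Position 3 ')': depth becomes 2
  Position 4 ')': depth becomes 1
  Position 5 '(': depth becomes 2
  Position 6 '(': depth becomes 3
  Position 7 '(': depth becomes 4
  Position 8 ')': depth becomes 3
  Position 9 '(': depth becomes 4
  Position 10 ')': depth becomes 3
  Position 11 '(': depth becomes 4
  Position 12 '(': depth becomes 5
  Position 13 '(': depth becomes 6
  Position 14 ')': depth becomes 5
  Position 15 '(': depth becomes 6
  Position 16 ')': depth becomes 5
  Position 17 ')': depth becomes 4
  Position 18 ')': depth becomes 3
  Position 19 ')': depth becomes 2
  Position 20 ')': depth becomes 1
  Position 21 ')': depth becomes 0
Maximum depth reached: 6

6


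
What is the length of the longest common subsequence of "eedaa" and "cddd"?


LCS of "eedaa" and "cddd"
DP table:
           c    d    d    d
      0    0    0    0    0
  e   0    0    0    0    0
  e   0    0    0    0    0
  d   0    0    1    1    1
  a   0    0    1    1    1
  a   0    0    1    1    1
LCS length = dp[5][4] = 1

1


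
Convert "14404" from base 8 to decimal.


Input: "14404" in base 8
Positional expansion:
  Digit '1' (value 1) x 8^4 = 4096
  Digit '4' (value 4) x 8^3 = 2048
  Digit '4' (value 4) x 8^2 = 256
  Digit '0' (value 0) x 8^1 = 0
  Digit '4' (value 4) x 8^0 = 4
Sum = 6404

6404


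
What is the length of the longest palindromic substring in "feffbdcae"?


Input: "feffbdcae"
Checking substrings for palindromes:
  [0:3] "fef" (len 3) => palindrome
  [2:4] "ff" (len 2) => palindrome
Longest palindromic substring: "fef" with length 3

3


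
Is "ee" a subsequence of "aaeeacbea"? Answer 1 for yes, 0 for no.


Check if "ee" is a subsequence of "aaeeacbea"
Greedy scan:
  Position 0 ('a'): no match needed
  Position 1 ('a'): no match needed
  Position 2 ('e'): matches sub[0] = 'e'
  Position 3 ('e'): matches sub[1] = 'e'
  Position 4 ('a'): no match needed
  Position 5 ('c'): no match needed
  Position 6 ('b'): no match needed
  Position 7 ('e'): no match needed
  Position 8 ('a'): no match needed
All 2 characters matched => is a subsequence

1


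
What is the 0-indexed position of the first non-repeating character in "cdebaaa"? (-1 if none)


Input: cdebaaa
Character frequencies:
  'a': 3
  'b': 1
  'c': 1
  'd': 1
  'e': 1
Scanning left to right for freq == 1:
  Position 0 ('c'): unique! => answer = 0

0


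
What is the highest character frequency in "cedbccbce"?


Input: cedbccbce
Character counts:
  'b': 2
  'c': 4
  'd': 1
  'e': 2
Maximum frequency: 4

4


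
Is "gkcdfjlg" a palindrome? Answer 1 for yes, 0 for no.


Input: gkcdfjlg
Reversed: gljfdckg
  Compare pos 0 ('g') with pos 7 ('g'): match
  Compare pos 1 ('k') with pos 6 ('l'): MISMATCH
  Compare pos 2 ('c') with pos 5 ('j'): MISMATCH
  Compare pos 3 ('d') with pos 4 ('f'): MISMATCH
Result: not a palindrome

0


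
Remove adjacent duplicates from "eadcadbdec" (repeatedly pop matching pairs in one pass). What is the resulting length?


Input: eadcadbdec
Stack-based adjacent duplicate removal:
  Read 'e': push. Stack: e
  Read 'a': push. Stack: ea
  Read 'd': push. Stack: ead
  Read 'c': push. Stack: eadc
  Read 'a': push. Stack: eadca
  Read 'd': push. Stack: eadcad
  Read 'b': push. Stack: eadcadb
  Read 'd': push. Stack: eadcadbd
  Read 'e': push. Stack: eadcadbde
  Read 'c': push. Stack: eadcadbdec
Final stack: "eadcadbdec" (length 10)

10


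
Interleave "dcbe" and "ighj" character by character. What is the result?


Interleaving "dcbe" and "ighj":
  Position 0: 'd' from first, 'i' from second => "di"
  Position 1: 'c' from first, 'g' from second => "cg"
  Position 2: 'b' from first, 'h' from second => "bh"
  Position 3: 'e' from first, 'j' from second => "ej"
Result: dicgbhej

dicgbhej


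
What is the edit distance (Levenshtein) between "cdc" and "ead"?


Computing edit distance: "cdc" -> "ead"
DP table:
           e    a    d
      0    1    2    3
  c   1    1    2    3
  d   2    2    2    2
  c   3    3    3    3
Edit distance = dp[3][3] = 3

3


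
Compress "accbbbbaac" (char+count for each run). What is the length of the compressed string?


Input: accbbbbaac
Runs:
  'a' x 1 => "a1"
  'c' x 2 => "c2"
  'b' x 4 => "b4"
  'a' x 2 => "a2"
  'c' x 1 => "c1"
Compressed: "a1c2b4a2c1"
Compressed length: 10

10


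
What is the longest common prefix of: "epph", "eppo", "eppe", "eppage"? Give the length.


Words: epph, eppo, eppe, eppage
  Position 0: all 'e' => match
  Position 1: all 'p' => match
  Position 2: all 'p' => match
  Position 3: ('h', 'o', 'e', 'a') => mismatch, stop
LCP = "epp" (length 3)

3


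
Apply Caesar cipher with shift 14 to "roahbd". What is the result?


Caesar cipher: shift "roahbd" by 14
  'r' (pos 17) + 14 = pos 5 = 'f'
  'o' (pos 14) + 14 = pos 2 = 'c'
  'a' (pos 0) + 14 = pos 14 = 'o'
  'h' (pos 7) + 14 = pos 21 = 'v'
  'b' (pos 1) + 14 = pos 15 = 'p'
  'd' (pos 3) + 14 = pos 17 = 'r'
Result: fcovpr

fcovpr


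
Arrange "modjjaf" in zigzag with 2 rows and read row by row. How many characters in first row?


Zigzag "modjjaf" into 2 rows:
Placing characters:
  'm' => row 0
  'o' => row 1
  'd' => row 0
  'j' => row 1
  'j' => row 0
  'a' => row 1
  'f' => row 0
Rows:
  Row 0: "mdjf"
  Row 1: "oja"
First row length: 4

4


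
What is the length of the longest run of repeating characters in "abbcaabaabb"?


Input: "abbcaabaabb"
Scanning for longest run:
  Position 1 ('b'): new char, reset run to 1
  Position 2 ('b'): continues run of 'b', length=2
  Position 3 ('c'): new char, reset run to 1
  Position 4 ('a'): new char, reset run to 1
  Position 5 ('a'): continues run of 'a', length=2
  Position 6 ('b'): new char, reset run to 1
  Position 7 ('a'): new char, reset run to 1
  Position 8 ('a'): continues run of 'a', length=2
  Position 9 ('b'): new char, reset run to 1
  Position 10 ('b'): continues run of 'b', length=2
Longest run: 'b' with length 2

2


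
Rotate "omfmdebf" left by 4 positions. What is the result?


Input: "omfmdebf", rotate left by 4
First 4 characters: "omfm"
Remaining characters: "debf"
Concatenate remaining + first: "debf" + "omfm" = "debfomfm"

debfomfm


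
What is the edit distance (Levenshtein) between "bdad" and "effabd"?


Computing edit distance: "bdad" -> "effabd"
DP table:
           e    f    f    a    b    d
      0    1    2    3    4    5    6
  b   1    1    2    3    4    4    5
  d   2    2    2    3    4    5    4
  a   3    3    3    3    3    4    5
  d   4    4    4    4    4    4    4
Edit distance = dp[4][6] = 4

4


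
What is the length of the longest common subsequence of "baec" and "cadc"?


LCS of "baec" and "cadc"
DP table:
           c    a    d    c
      0    0    0    0    0
  b   0    0    0    0    0
  a   0    0    1    1    1
  e   0    0    1    1    1
  c   0    1    1    1    2
LCS length = dp[4][4] = 2

2


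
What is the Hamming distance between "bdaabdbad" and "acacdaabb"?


Comparing "bdaabdbad" and "acacdaabb" position by position:
  Position 0: 'b' vs 'a' => differ
  Position 1: 'd' vs 'c' => differ
  Position 2: 'a' vs 'a' => same
  Position 3: 'a' vs 'c' => differ
  Position 4: 'b' vs 'd' => differ
  Position 5: 'd' vs 'a' => differ
  Position 6: 'b' vs 'a' => differ
  Position 7: 'a' vs 'b' => differ
  Position 8: 'd' vs 'b' => differ
Total differences (Hamming distance): 8

8


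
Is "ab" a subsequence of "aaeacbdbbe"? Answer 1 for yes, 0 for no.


Check if "ab" is a subsequence of "aaeacbdbbe"
Greedy scan:
  Position 0 ('a'): matches sub[0] = 'a'
  Position 1 ('a'): no match needed
  Position 2 ('e'): no match needed
  Position 3 ('a'): no match needed
  Position 4 ('c'): no match needed
  Position 5 ('b'): matches sub[1] = 'b'
  Position 6 ('d'): no match needed
  Position 7 ('b'): no match needed
  Position 8 ('b'): no match needed
  Position 9 ('e'): no match needed
All 2 characters matched => is a subsequence

1


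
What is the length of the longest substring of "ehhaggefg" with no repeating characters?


Input: "ehhaggefg"
Sliding window (track last position of each char):
  Position 0 ('e'): window [0,0] length 1 -- new best
  Position 1 ('h'): window [0,1] length 2 -- new best
  Position 2 ('h'): repeat (last at 1), move window start to 2
  Position 2 ('h'): window [2,2] length 1
  Position 3 ('a'): window [2,3] length 2
  Position 4 ('g'): window [2,4] length 3 -- new best
  Position 5 ('g'): repeat (last at 4), move window start to 5
  Position 5 ('g'): window [5,5] length 1
  Position 6 ('e'): window [5,6] length 2
  Position 7 ('f'): window [5,7] length 3
  Position 8 ('g'): repeat (last at 5), move window start to 6
  Position 8 ('g'): window [6,8] length 3
Longest substring with no repeats: "hag" with length 3

3


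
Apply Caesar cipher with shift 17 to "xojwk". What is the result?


Caesar cipher: shift "xojwk" by 17
  'x' (pos 23) + 17 = pos 14 = 'o'
  'o' (pos 14) + 17 = pos 5 = 'f'
  'j' (pos 9) + 17 = pos 0 = 'a'
  'w' (pos 22) + 17 = pos 13 = 'n'
  'k' (pos 10) + 17 = pos 1 = 'b'
Result: ofanb

ofanb


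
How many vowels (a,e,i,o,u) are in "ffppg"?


Input: ffppg
Checking each character:
  'f' at position 0: consonant
  'f' at position 1: consonant
  'p' at position 2: consonant
  'p' at position 3: consonant
  'g' at position 4: consonant
Total vowels: 0

0


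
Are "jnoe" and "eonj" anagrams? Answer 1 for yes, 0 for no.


Strings: "jnoe", "eonj"
Sorted first:  ejno
Sorted second: ejno
Sorted forms match => anagrams

1


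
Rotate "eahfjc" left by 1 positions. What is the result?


Input: "eahfjc", rotate left by 1
First 1 characters: "e"
Remaining characters: "ahfjc"
Concatenate remaining + first: "ahfjc" + "e" = "ahfjce"

ahfjce


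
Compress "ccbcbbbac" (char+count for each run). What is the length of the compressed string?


Input: ccbcbbbac
Runs:
  'c' x 2 => "c2"
  'b' x 1 => "b1"
  'c' x 1 => "c1"
  'b' x 3 => "b3"
  'a' x 1 => "a1"
  'c' x 1 => "c1"
Compressed: "c2b1c1b3a1c1"
Compressed length: 12

12


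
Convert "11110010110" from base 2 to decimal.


Input: "11110010110" in base 2
Positional expansion:
  Digit '1' (value 1) x 2^10 = 1024
  Digit '1' (value 1) x 2^9 = 512
  Digit '1' (value 1) x 2^8 = 256
  Digit '1' (value 1) x 2^7 = 128
  Digit '0' (value 0) x 2^6 = 0
  Digit '0' (value 0) x 2^5 = 0
  Digit '1' (value 1) x 2^4 = 16
  Digit '0' (value 0) x 2^3 = 0
  Digit '1' (value 1) x 2^2 = 4
  Digit '1' (value 1) x 2^1 = 2
  Digit '0' (value 0) x 2^0 = 0
Sum = 1942

1942


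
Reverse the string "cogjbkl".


Input: cogjbkl
Reading characters right to left:
  Position 6: 'l'
  Position 5: 'k'
  Position 4: 'b'
  Position 3: 'j'
  Position 2: 'g'
  Position 1: 'o'
  Position 0: 'c'
Reversed: lkbjgoc

lkbjgoc


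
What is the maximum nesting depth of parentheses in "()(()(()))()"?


Input: "()(()(()))()"
Tracking depth:
  Position 0 '(': depth becomes 1
  Position 1 ')': depth becomes 0
  Position 2 '(': depth becomes 1
  Position 3 '(': depth becomes 2
  Position 4 ')': depth becomes 1
  Position 5 '(': depth becomes 2
  Position 6 '(': depth becomes 3
  Position 7 ')': depth becomes 2
  Position 8 ')': depth becomes 1
  Position 9 ')': depth becomes 0
  Position 10 '(': depth becomes 1
  Position 11 ')': depth becomes 0
Maximum depth reached: 3

3


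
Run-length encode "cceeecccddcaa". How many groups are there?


Input: cceeecccddcaa
Scanning for consecutive runs:
  Group 1: 'c' x 2 (positions 0-1)
  Group 2: 'e' x 3 (positions 2-4)
  Group 3: 'c' x 3 (positions 5-7)
  Group 4: 'd' x 2 (positions 8-9)
  Group 5: 'c' x 1 (positions 10-10)
  Group 6: 'a' x 2 (positions 11-12)
Total groups: 6

6


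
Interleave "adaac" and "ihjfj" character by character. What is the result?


Interleaving "adaac" and "ihjfj":
  Position 0: 'a' from first, 'i' from second => "ai"
  Position 1: 'd' from first, 'h' from second => "dh"
  Position 2: 'a' from first, 'j' from second => "aj"
  Position 3: 'a' from first, 'f' from second => "af"
  Position 4: 'c' from first, 'j' from second => "cj"
Result: aidhajafcj

aidhajafcj


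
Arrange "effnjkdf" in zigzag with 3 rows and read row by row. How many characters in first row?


Zigzag "effnjkdf" into 3 rows:
Placing characters:
  'e' => row 0
  'f' => row 1
  'f' => row 2
  'n' => row 1
  'j' => row 0
  'k' => row 1
  'd' => row 2
  'f' => row 1
Rows:
  Row 0: "ej"
  Row 1: "fnkf"
  Row 2: "fd"
First row length: 2

2


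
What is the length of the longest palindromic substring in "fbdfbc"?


Input: "fbdfbc"
Checking substrings for palindromes:
  No multi-char palindromic substrings found
Longest palindromic substring: "f" with length 1

1


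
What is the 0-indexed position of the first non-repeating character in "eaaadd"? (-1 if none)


Input: eaaadd
Character frequencies:
  'a': 3
  'd': 2
  'e': 1
Scanning left to right for freq == 1:
  Position 0 ('e'): unique! => answer = 0

0


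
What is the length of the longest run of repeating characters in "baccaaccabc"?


Input: "baccaaccabc"
Scanning for longest run:
  Position 1 ('a'): new char, reset run to 1
  Position 2 ('c'): new char, reset run to 1
  Position 3 ('c'): continues run of 'c', length=2
  Position 4 ('a'): new char, reset run to 1
  Position 5 ('a'): continues run of 'a', length=2
  Position 6 ('c'): new char, reset run to 1
  Position 7 ('c'): continues run of 'c', length=2
  Position 8 ('a'): new char, reset run to 1
  Position 9 ('b'): new char, reset run to 1
  Position 10 ('c'): new char, reset run to 1
Longest run: 'c' with length 2

2


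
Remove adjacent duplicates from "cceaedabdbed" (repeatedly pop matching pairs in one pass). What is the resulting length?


Input: cceaedabdbed
Stack-based adjacent duplicate removal:
  Read 'c': push. Stack: c
  Read 'c': matches stack top 'c' => pop. Stack: (empty)
  Read 'e': push. Stack: e
  Read 'a': push. Stack: ea
  Read 'e': push. Stack: eae
  Read 'd': push. Stack: eaed
  Read 'a': push. Stack: eaeda
  Read 'b': push. Stack: eaedab
  Read 'd': push. Stack: eaedabd
  Read 'b': push. Stack: eaedabdb
  Read 'e': push. Stack: eaedabdbe
  Read 'd': push. Stack: eaedabdbed
Final stack: "eaedabdbed" (length 10)

10


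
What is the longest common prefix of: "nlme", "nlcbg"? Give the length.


Words: nlme, nlcbg
  Position 0: all 'n' => match
  Position 1: all 'l' => match
  Position 2: ('m', 'c') => mismatch, stop
LCP = "nl" (length 2)

2


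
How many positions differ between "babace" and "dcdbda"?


Comparing "babace" and "dcdbda" position by position:
  Position 0: 'b' vs 'd' => DIFFER
  Position 1: 'a' vs 'c' => DIFFER
  Position 2: 'b' vs 'd' => DIFFER
  Position 3: 'a' vs 'b' => DIFFER
  Position 4: 'c' vs 'd' => DIFFER
  Position 5: 'e' vs 'a' => DIFFER
Positions that differ: 6

6


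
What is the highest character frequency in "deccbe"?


Input: deccbe
Character counts:
  'b': 1
  'c': 2
  'd': 1
  'e': 2
Maximum frequency: 2

2


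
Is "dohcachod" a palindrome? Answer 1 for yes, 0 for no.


Input: dohcachod
Reversed: dohcachod
  Compare pos 0 ('d') with pos 8 ('d'): match
  Compare pos 1 ('o') with pos 7 ('o'): match
  Compare pos 2 ('h') with pos 6 ('h'): match
  Compare pos 3 ('c') with pos 5 ('c'): match
Result: palindrome

1


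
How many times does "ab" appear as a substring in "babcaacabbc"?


Searching for "ab" in "babcaacabbc"
Scanning each position:
  Position 0: "ba" => no
  Position 1: "ab" => MATCH
  Position 2: "bc" => no
  Position 3: "ca" => no
  Position 4: "aa" => no
  Position 5: "ac" => no
  Position 6: "ca" => no
  Position 7: "ab" => MATCH
  Position 8: "bb" => no
  Position 9: "bc" => no
Total occurrences: 2

2


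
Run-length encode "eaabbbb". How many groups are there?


Input: eaabbbb
Scanning for consecutive runs:
  Group 1: 'e' x 1 (positions 0-0)
  Group 2: 'a' x 2 (positions 1-2)
  Group 3: 'b' x 4 (positions 3-6)
Total groups: 3

3


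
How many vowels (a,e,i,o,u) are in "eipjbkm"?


Input: eipjbkm
Checking each character:
  'e' at position 0: vowel (running total: 1)
  'i' at position 1: vowel (running total: 2)
  'p' at position 2: consonant
  'j' at position 3: consonant
  'b' at position 4: consonant
  'k' at position 5: consonant
  'm' at position 6: consonant
Total vowels: 2

2


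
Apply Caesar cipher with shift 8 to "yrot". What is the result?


Caesar cipher: shift "yrot" by 8
  'y' (pos 24) + 8 = pos 6 = 'g'
  'r' (pos 17) + 8 = pos 25 = 'z'
  'o' (pos 14) + 8 = pos 22 = 'w'
  't' (pos 19) + 8 = pos 1 = 'b'
Result: gzwb

gzwb


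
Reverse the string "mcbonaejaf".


Input: mcbonaejaf
Reading characters right to left:
  Position 9: 'f'
  Position 8: 'a'
  Position 7: 'j'
  Position 6: 'e'
  Position 5: 'a'
  Position 4: 'n'
  Position 3: 'o'
  Position 2: 'b'
  Position 1: 'c'
  Position 0: 'm'
Reversed: fajeanobcm

fajeanobcm


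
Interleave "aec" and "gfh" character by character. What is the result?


Interleaving "aec" and "gfh":
  Position 0: 'a' from first, 'g' from second => "ag"
  Position 1: 'e' from first, 'f' from second => "ef"
  Position 2: 'c' from first, 'h' from second => "ch"
Result: agefch

agefch


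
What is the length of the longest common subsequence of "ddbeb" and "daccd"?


LCS of "ddbeb" and "daccd"
DP table:
           d    a    c    c    d
      0    0    0    0    0    0
  d   0    1    1    1    1    1
  d   0    1    1    1    1    2
  b   0    1    1    1    1    2
  e   0    1    1    1    1    2
  b   0    1    1    1    1    2
LCS length = dp[5][5] = 2

2


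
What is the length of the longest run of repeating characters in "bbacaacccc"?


Input: "bbacaacccc"
Scanning for longest run:
  Position 1 ('b'): continues run of 'b', length=2
  Position 2 ('a'): new char, reset run to 1
  Position 3 ('c'): new char, reset run to 1
  Position 4 ('a'): new char, reset run to 1
  Position 5 ('a'): continues run of 'a', length=2
  Position 6 ('c'): new char, reset run to 1
  Position 7 ('c'): continues run of 'c', length=2
  Position 8 ('c'): continues run of 'c', length=3
  Position 9 ('c'): continues run of 'c', length=4
Longest run: 'c' with length 4

4


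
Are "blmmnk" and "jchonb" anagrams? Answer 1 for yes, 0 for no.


Strings: "blmmnk", "jchonb"
Sorted first:  bklmmn
Sorted second: bchjno
Differ at position 1: 'k' vs 'c' => not anagrams

0


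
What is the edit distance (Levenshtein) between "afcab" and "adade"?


Computing edit distance: "afcab" -> "adade"
DP table:
           a    d    a    d    e
      0    1    2    3    4    5
  a   1    0    1    2    3    4
  f   2    1    1    2    3    4
  c   3    2    2    2    3    4
  a   4    3    3    2    3    4
  b   5    4    4    3    3    4
Edit distance = dp[5][5] = 4

4


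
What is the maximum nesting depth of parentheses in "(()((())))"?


Input: "(()((())))"
Tracking depth:
  Position 0 '(': depth becomes 1
  Position 1 '(': depth becomes 2
  Position 2 ')': depth becomes 1
  Position 3 '(': depth becomes 2
  Position 4 '(': depth becomes 3
  Position 5 '(': depth becomes 4
  Position 6 ')': depth becomes 3
  Position 7 ')': depth becomes 2
  Position 8 ')': depth becomes 1
  Position 9 ')': depth becomes 0
Maximum depth reached: 4

4


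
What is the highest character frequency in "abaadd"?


Input: abaadd
Character counts:
  'a': 3
  'b': 1
  'd': 2
Maximum frequency: 3

3


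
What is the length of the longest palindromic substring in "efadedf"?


Input: "efadedf"
Checking substrings for palindromes:
  [3:6] "ded" (len 3) => palindrome
Longest palindromic substring: "ded" with length 3

3


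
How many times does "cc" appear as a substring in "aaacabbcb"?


Searching for "cc" in "aaacabbcb"
Scanning each position:
  Position 0: "aa" => no
  Position 1: "aa" => no
  Position 2: "ac" => no
  Position 3: "ca" => no
  Position 4: "ab" => no
  Position 5: "bb" => no
  Position 6: "bc" => no
  Position 7: "cb" => no
Total occurrences: 0

0


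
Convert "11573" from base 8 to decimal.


Input: "11573" in base 8
Positional expansion:
  Digit '1' (value 1) x 8^4 = 4096
  Digit '1' (value 1) x 8^3 = 512
  Digit '5' (value 5) x 8^2 = 320
  Digit '7' (value 7) x 8^1 = 56
  Digit '3' (value 3) x 8^0 = 3
Sum = 4987

4987


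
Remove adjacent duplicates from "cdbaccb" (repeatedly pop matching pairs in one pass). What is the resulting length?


Input: cdbaccb
Stack-based adjacent duplicate removal:
  Read 'c': push. Stack: c
  Read 'd': push. Stack: cd
  Read 'b': push. Stack: cdb
  Read 'a': push. Stack: cdba
  Read 'c': push. Stack: cdbac
  Read 'c': matches stack top 'c' => pop. Stack: cdba
  Read 'b': push. Stack: cdbab
Final stack: "cdbab" (length 5)

5


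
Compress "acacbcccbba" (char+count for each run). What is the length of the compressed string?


Input: acacbcccbba
Runs:
  'a' x 1 => "a1"
  'c' x 1 => "c1"
  'a' x 1 => "a1"
  'c' x 1 => "c1"
  'b' x 1 => "b1"
  'c' x 3 => "c3"
  'b' x 2 => "b2"
  'a' x 1 => "a1"
Compressed: "a1c1a1c1b1c3b2a1"
Compressed length: 16

16


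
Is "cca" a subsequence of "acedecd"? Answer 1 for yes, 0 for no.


Check if "cca" is a subsequence of "acedecd"
Greedy scan:
  Position 0 ('a'): no match needed
  Position 1 ('c'): matches sub[0] = 'c'
  Position 2 ('e'): no match needed
  Position 3 ('d'): no match needed
  Position 4 ('e'): no match needed
  Position 5 ('c'): matches sub[1] = 'c'
  Position 6 ('d'): no match needed
Only matched 2/3 characters => not a subsequence

0


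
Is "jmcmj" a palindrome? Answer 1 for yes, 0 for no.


Input: jmcmj
Reversed: jmcmj
  Compare pos 0 ('j') with pos 4 ('j'): match
  Compare pos 1 ('m') with pos 3 ('m'): match
Result: palindrome

1


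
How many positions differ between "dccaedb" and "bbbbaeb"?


Comparing "dccaedb" and "bbbbaeb" position by position:
  Position 0: 'd' vs 'b' => DIFFER
  Position 1: 'c' vs 'b' => DIFFER
  Position 2: 'c' vs 'b' => DIFFER
  Position 3: 'a' vs 'b' => DIFFER
  Position 4: 'e' vs 'a' => DIFFER
  Position 5: 'd' vs 'e' => DIFFER
  Position 6: 'b' vs 'b' => same
Positions that differ: 6

6


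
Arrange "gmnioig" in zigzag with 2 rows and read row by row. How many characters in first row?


Zigzag "gmnioig" into 2 rows:
Placing characters:
  'g' => row 0
  'm' => row 1
  'n' => row 0
  'i' => row 1
  'o' => row 0
  'i' => row 1
  'g' => row 0
Rows:
  Row 0: "gnog"
  Row 1: "mii"
First row length: 4

4


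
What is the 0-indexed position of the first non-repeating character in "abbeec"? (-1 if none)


Input: abbeec
Character frequencies:
  'a': 1
  'b': 2
  'c': 1
  'e': 2
Scanning left to right for freq == 1:
  Position 0 ('a'): unique! => answer = 0

0


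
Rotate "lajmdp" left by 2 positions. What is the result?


Input: "lajmdp", rotate left by 2
First 2 characters: "la"
Remaining characters: "jmdp"
Concatenate remaining + first: "jmdp" + "la" = "jmdpla"

jmdpla


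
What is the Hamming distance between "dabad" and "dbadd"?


Comparing "dabad" and "dbadd" position by position:
  Position 0: 'd' vs 'd' => same
  Position 1: 'a' vs 'b' => differ
  Position 2: 'b' vs 'a' => differ
  Position 3: 'a' vs 'd' => differ
  Position 4: 'd' vs 'd' => same
Total differences (Hamming distance): 3

3


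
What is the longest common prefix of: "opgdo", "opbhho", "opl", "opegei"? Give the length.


Words: opgdo, opbhho, opl, opegei
  Position 0: all 'o' => match
  Position 1: all 'p' => match
  Position 2: ('g', 'b', 'l', 'e') => mismatch, stop
LCP = "op" (length 2)

2


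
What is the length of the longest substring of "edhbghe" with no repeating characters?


Input: "edhbghe"
Sliding window (track last position of each char):
  Position 0 ('e'): window [0,0] length 1 -- new best
  Position 1 ('d'): window [0,1] length 2 -- new best
  Position 2 ('h'): window [0,2] length 3 -- new best
  Position 3 ('b'): window [0,3] length 4 -- new best
  Position 4 ('g'): window [0,4] length 5 -- new best
  Position 5 ('h'): repeat (last at 2), move window start to 3
  Position 5 ('h'): window [3,5] length 3
  Position 6 ('e'): window [3,6] length 4
Longest substring with no repeats: "edhbg" with length 5

5


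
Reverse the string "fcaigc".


Input: fcaigc
Reading characters right to left:
  Position 5: 'c'
  Position 4: 'g'
  Position 3: 'i'
  Position 2: 'a'
  Position 1: 'c'
  Position 0: 'f'
Reversed: cgiacf

cgiacf


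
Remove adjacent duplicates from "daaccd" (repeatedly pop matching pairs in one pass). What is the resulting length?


Input: daaccd
Stack-based adjacent duplicate removal:
  Read 'd': push. Stack: d
  Read 'a': push. Stack: da
  Read 'a': matches stack top 'a' => pop. Stack: d
  Read 'c': push. Stack: dc
  Read 'c': matches stack top 'c' => pop. Stack: d
  Read 'd': matches stack top 'd' => pop. Stack: (empty)
Final stack: "" (length 0)

0


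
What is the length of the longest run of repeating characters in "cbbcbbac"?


Input: "cbbcbbac"
Scanning for longest run:
  Position 1 ('b'): new char, reset run to 1
  Position 2 ('b'): continues run of 'b', length=2
  Position 3 ('c'): new char, reset run to 1
  Position 4 ('b'): new char, reset run to 1
  Position 5 ('b'): continues run of 'b', length=2
  Position 6 ('a'): new char, reset run to 1
  Position 7 ('c'): new char, reset run to 1
Longest run: 'b' with length 2

2


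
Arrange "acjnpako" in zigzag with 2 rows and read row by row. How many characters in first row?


Zigzag "acjnpako" into 2 rows:
Placing characters:
  'a' => row 0
  'c' => row 1
  'j' => row 0
  'n' => row 1
  'p' => row 0
  'a' => row 1
  'k' => row 0
  'o' => row 1
Rows:
  Row 0: "ajpk"
  Row 1: "cnao"
First row length: 4

4


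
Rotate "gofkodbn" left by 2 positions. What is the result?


Input: "gofkodbn", rotate left by 2
First 2 characters: "go"
Remaining characters: "fkodbn"
Concatenate remaining + first: "fkodbn" + "go" = "fkodbngo"

fkodbngo


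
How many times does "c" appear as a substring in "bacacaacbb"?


Searching for "c" in "bacacaacbb"
Scanning each position:
  Position 0: "b" => no
  Position 1: "a" => no
  Position 2: "c" => MATCH
  Position 3: "a" => no
  Position 4: "c" => MATCH
  Position 5: "a" => no
  Position 6: "a" => no
  Position 7: "c" => MATCH
  Position 8: "b" => no
  Position 9: "b" => no
Total occurrences: 3

3


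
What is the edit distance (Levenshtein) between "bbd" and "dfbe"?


Computing edit distance: "bbd" -> "dfbe"
DP table:
           d    f    b    e
      0    1    2    3    4
  b   1    1    2    2    3
  b   2    2    2    2    3
  d   3    2    3    3    3
Edit distance = dp[3][4] = 3

3


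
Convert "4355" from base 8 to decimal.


Input: "4355" in base 8
Positional expansion:
  Digit '4' (value 4) x 8^3 = 2048
  Digit '3' (value 3) x 8^2 = 192
  Digit '5' (value 5) x 8^1 = 40
  Digit '5' (value 5) x 8^0 = 5
Sum = 2285

2285
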